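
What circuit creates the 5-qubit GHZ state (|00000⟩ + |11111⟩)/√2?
H(q0) → CNOT(q0,q1) → CNOT(q0,q2) → CNOT(q0,q3) → CNOT(q0,q4)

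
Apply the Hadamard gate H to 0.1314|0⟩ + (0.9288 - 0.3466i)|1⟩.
(0.7497 - 0.2451i)|0⟩ + (-0.5638 + 0.2451i)|1⟩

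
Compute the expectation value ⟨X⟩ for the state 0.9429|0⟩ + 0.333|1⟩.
0.628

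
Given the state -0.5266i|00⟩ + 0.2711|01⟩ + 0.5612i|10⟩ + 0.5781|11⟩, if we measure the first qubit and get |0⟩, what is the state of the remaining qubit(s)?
-0.8891i|0⟩ + 0.4577|1⟩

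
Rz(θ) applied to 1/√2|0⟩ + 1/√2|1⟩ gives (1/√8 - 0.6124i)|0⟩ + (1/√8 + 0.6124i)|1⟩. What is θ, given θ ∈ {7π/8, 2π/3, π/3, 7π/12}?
2π/3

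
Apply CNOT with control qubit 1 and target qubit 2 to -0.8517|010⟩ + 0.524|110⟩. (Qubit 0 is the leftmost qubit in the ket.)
-0.8517|011⟩ + 0.524|111⟩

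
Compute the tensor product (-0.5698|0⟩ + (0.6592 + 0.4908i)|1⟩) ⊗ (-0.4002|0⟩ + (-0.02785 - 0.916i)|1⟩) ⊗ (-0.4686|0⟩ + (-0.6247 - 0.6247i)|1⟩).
-0.1069|000⟩ + (-0.1425 - 0.1425i)|001⟩ + (-0.007436 - 0.2446i)|010⟩ + (0.3161 - 0.336i)|011⟩ + (0.1236 + 0.09204i)|100⟩ + (0.0421 + 0.2875i)|101⟩ + (-0.2021 + 0.2894i)|110⟩ + (-0.6551 + 0.1164i)|111⟩

amp(|b₁b₂…⟩) = product of the factor amplitudes for bits b₁, b₂, …; only kets whose every factor amplitude is nonzero survive.
|000⟩: (-0.5698)(-0.4002)(-0.4686) = -0.1069
|001⟩: (-0.5698)(-0.4002)(-0.6247 - 0.6247i) = (-0.1425 - 0.1425i)
|010⟩: (-0.5698)(-0.02785 - 0.916i)(-0.4686) = (-0.007436 - 0.2446i)
|011⟩: (-0.5698)(-0.02785 - 0.916i)(-0.6247 - 0.6247i) = (0.3161 - 0.336i)
|100⟩: (0.6592 + 0.4908i)(-0.4002)(-0.4686) = (0.1236 + 0.09204i)
|101⟩: (0.6592 + 0.4908i)(-0.4002)(-0.6247 - 0.6247i) = (0.0421 + 0.2875i)
|110⟩: (0.6592 + 0.4908i)(-0.02785 - 0.916i)(-0.4686) = (-0.2021 + 0.2894i)
|111⟩: (0.6592 + 0.4908i)(-0.02785 - 0.916i)(-0.6247 - 0.6247i) = (-0.6551 + 0.1164i)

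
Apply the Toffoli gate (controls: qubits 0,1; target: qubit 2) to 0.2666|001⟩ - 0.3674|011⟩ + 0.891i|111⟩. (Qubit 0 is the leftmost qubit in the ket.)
0.2666|001⟩ - 0.3674|011⟩ + 0.891i|110⟩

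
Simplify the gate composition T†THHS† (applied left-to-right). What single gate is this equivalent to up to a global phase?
S†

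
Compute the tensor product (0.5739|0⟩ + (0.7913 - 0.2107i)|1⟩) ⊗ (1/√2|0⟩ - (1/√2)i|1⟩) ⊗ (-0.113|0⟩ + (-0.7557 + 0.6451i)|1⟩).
-0.04586|000⟩ + (-0.3067 + 0.2618i)|001⟩ + 0.04586i|010⟩ + (0.2618 + 0.3067i)|011⟩ + (-0.06323 + 0.01684i)|100⟩ + (-0.3267 + 0.4735i)|101⟩ + (0.01684 + 0.06323i)|110⟩ + (0.4735 + 0.3267i)|111⟩

amp(|b₁b₂…⟩) = product of the factor amplitudes for bits b₁, b₂, …; only kets whose every factor amplitude is nonzero survive.
|000⟩: (0.5739)(1/√2)(-0.113) = -0.04586
|001⟩: (0.5739)(1/√2)(-0.7557 + 0.6451i) = (-0.3067 + 0.2618i)
|010⟩: (0.5739)(-(1/√2)i)(-0.113) = 0.04586i
|011⟩: (0.5739)(-(1/√2)i)(-0.7557 + 0.6451i) = (0.2618 + 0.3067i)
|100⟩: (0.7913 - 0.2107i)(1/√2)(-0.113) = (-0.06323 + 0.01684i)
|101⟩: (0.7913 - 0.2107i)(1/√2)(-0.7557 + 0.6451i) = (-0.3267 + 0.4735i)
|110⟩: (0.7913 - 0.2107i)(-(1/√2)i)(-0.113) = (0.01684 + 0.06323i)
|111⟩: (0.7913 - 0.2107i)(-(1/√2)i)(-0.7557 + 0.6451i) = (0.4735 + 0.3267i)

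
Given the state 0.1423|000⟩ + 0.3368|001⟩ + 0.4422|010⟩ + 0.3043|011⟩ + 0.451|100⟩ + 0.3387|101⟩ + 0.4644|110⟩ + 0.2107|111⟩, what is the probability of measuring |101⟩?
0.1147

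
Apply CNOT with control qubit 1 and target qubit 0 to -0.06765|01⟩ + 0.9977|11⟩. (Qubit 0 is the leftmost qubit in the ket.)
0.9977|01⟩ - 0.06765|11⟩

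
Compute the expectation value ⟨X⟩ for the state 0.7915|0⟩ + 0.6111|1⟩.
0.9674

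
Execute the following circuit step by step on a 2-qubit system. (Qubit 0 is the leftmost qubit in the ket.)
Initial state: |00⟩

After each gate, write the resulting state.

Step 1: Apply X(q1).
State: |01⟩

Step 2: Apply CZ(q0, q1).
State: |01⟩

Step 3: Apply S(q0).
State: |01⟩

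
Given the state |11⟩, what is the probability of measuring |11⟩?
1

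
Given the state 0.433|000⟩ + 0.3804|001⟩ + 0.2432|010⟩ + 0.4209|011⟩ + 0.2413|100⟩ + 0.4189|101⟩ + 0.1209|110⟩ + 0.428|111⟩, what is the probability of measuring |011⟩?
0.1772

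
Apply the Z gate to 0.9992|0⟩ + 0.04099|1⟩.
0.9992|0⟩ - 0.04099|1⟩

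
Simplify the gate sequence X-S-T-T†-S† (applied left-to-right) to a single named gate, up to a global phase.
X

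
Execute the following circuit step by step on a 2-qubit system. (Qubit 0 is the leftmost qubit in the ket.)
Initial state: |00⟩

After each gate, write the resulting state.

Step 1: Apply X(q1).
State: |01⟩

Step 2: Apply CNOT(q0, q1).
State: |01⟩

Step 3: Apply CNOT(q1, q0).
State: |11⟩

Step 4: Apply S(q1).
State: i|11⟩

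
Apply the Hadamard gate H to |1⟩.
1/√2|0⟩ - 1/√2|1⟩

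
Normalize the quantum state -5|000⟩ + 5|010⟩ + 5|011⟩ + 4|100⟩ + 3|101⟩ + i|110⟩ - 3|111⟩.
-0.4767|000⟩ + 0.4767|010⟩ + 0.4767|011⟩ + 0.3814|100⟩ + 0.286|101⟩ + 0.09535i|110⟩ - 0.286|111⟩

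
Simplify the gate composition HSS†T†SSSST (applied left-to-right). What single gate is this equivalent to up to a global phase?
H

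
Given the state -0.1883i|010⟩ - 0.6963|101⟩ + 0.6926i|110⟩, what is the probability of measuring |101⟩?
0.4848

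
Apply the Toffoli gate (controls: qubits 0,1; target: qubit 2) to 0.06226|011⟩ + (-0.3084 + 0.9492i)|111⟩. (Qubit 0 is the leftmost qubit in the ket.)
0.06226|011⟩ + (-0.3084 + 0.9492i)|110⟩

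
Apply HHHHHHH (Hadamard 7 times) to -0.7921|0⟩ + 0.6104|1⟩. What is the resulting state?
-0.1285|0⟩ - 0.9917|1⟩

H² = I, so H^7 = H: a single Hadamard. With (a, b) = (-0.7921, 0.6104), H gives ((a + b)/√2, (a − b)/√2) = (-0.1285, -0.9917).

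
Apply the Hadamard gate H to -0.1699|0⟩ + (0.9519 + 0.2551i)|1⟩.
(0.553 + 0.1804i)|0⟩ + (-0.7932 - 0.1804i)|1⟩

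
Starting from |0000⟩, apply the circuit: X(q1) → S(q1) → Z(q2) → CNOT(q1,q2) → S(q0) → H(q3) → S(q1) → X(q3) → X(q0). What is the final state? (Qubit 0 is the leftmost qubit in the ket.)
-1/√2|1110⟩ - 1/√2|1111⟩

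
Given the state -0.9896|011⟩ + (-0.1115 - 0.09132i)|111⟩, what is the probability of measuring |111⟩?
0.02077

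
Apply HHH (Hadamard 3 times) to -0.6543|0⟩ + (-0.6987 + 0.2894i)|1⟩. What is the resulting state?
(-0.9567 + 0.2046i)|0⟩ + (0.0314 - 0.2046i)|1⟩

H² = I, so H^3 = H: a single Hadamard. With (a, b) = (-0.6543, (-0.6987 + 0.2894i)), H gives ((a + b)/√2, (a − b)/√2) = ((-0.9567 + 0.2046i), (0.0314 - 0.2046i)).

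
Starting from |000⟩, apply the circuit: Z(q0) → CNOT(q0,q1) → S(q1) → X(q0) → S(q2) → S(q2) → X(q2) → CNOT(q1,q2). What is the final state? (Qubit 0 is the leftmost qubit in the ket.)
|101⟩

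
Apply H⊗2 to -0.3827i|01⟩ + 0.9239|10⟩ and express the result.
(0.462 - 0.1914i)|00⟩ + (0.462 + 0.1914i)|01⟩ + (-0.462 - 0.1914i)|10⟩ + (-0.462 + 0.1914i)|11⟩

H⊗2 gives amp(|y⟩) = (1/2) Σ_x (−1)^(x·y) amp(|x⟩), where x·y is the number of positions in which both x and y have a 1.
|00⟩: (-0.3827i + 0.9239)/2 = (0.462 - 0.1914i)
|01⟩: (0.3827i + 0.9239)/2 = (0.462 + 0.1914i)
|10⟩: (-0.3827i - 0.9239)/2 = (-0.462 - 0.1914i)
|11⟩: (0.3827i - 0.9239)/2 = (-0.462 + 0.1914i)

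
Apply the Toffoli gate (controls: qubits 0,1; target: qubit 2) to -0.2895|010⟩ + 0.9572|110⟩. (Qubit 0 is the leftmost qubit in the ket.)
-0.2895|010⟩ + 0.9572|111⟩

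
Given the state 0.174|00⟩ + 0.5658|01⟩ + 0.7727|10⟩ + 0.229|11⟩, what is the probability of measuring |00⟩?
0.03028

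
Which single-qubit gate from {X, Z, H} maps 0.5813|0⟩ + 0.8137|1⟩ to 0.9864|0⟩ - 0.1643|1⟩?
H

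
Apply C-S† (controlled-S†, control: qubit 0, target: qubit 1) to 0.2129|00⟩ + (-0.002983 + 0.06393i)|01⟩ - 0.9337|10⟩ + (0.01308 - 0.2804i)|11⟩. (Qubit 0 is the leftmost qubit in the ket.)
0.2129|00⟩ + (-0.002983 + 0.06393i)|01⟩ - 0.9337|10⟩ + (-0.2804 - 0.01308i)|11⟩

C-S† leaves the control-|0⟩ kets |00⟩, |01⟩ unchanged and applies S† to qubit 1 on the control-|1⟩ pair (|10⟩, |11⟩).
S† = [[1, 0], [0, -i]].
With a = amp(|10⟩) = -0.9337 and b = amp(|11⟩) = (0.01308 - 0.2804i):
new amp(|10⟩) = (1)·a = -0.9337
new amp(|11⟩) = (-i)·b = (-0.2804 - 0.01308i)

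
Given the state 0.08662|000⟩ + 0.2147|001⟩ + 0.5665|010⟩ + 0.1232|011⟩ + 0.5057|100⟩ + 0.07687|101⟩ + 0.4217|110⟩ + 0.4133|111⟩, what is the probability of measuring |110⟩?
0.1778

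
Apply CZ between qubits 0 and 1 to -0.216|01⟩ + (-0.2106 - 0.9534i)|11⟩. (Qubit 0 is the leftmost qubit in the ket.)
-0.216|01⟩ + (0.2106 + 0.9534i)|11⟩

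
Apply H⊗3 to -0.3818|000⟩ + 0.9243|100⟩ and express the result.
0.1918|000⟩ + 0.1918|001⟩ + 0.1918|010⟩ + 0.1918|011⟩ - 0.4618|100⟩ - 0.4618|101⟩ - 0.4618|110⟩ - 0.4618|111⟩

H⊗3 gives amp(|y⟩) = (1/2√2) Σ_x (−1)^(x·y) amp(|x⟩), where x·y is the number of positions in which both x and y have a 1.
|000⟩: (-0.3818 + 0.9243)/(2√2) = 0.1918
|001⟩: (-0.3818 + 0.9243)/(2√2) = 0.1918
|010⟩: (-0.3818 + 0.9243)/(2√2) = 0.1918
|011⟩: (-0.3818 + 0.9243)/(2√2) = 0.1918
|100⟩: (-0.3818 - 0.9243)/(2√2) = -0.4618
|101⟩: (-0.3818 - 0.9243)/(2√2) = -0.4618
|110⟩: (-0.3818 - 0.9243)/(2√2) = -0.4618
|111⟩: (-0.3818 - 0.9243)/(2√2) = -0.4618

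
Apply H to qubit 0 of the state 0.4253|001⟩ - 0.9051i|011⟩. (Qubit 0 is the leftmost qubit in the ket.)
0.3007|001⟩ - 0.64i|011⟩ + 0.3007|101⟩ - 0.64i|111⟩

H on qubit 0 mixes each pair of kets that differ only in qubit 0: amplitudes (a, b) of (|…0…⟩, |…1…⟩) become ((a + b)/√2, (a − b)/√2). Kets absent from the input have amplitude 0.
(|001⟩, |101⟩): (a, b) = (0.4253, 0) → (0.3007, 0.3007)
(|011⟩, |111⟩): (a, b) = (-0.9051i, 0) → (-0.64i, -0.64i)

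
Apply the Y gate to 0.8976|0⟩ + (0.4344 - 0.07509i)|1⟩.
(-0.07509 - 0.4344i)|0⟩ + 0.8976i|1⟩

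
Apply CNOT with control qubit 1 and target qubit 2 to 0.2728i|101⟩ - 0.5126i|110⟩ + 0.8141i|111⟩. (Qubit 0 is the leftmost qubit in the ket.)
0.2728i|101⟩ + 0.8141i|110⟩ - 0.5126i|111⟩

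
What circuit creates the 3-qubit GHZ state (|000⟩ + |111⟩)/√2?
H(q0) → CNOT(q0,q1) → CNOT(q0,q2)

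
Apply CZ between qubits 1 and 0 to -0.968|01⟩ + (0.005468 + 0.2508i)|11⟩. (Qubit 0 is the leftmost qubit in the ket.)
-0.968|01⟩ + (-0.005468 - 0.2508i)|11⟩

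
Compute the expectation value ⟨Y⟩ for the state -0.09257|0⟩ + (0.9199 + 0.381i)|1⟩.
-0.07054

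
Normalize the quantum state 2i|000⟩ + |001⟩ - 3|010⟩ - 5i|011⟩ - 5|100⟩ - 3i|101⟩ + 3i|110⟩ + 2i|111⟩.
0.2157i|000⟩ + 0.1078|001⟩ - 0.3235|010⟩ - 0.5392i|011⟩ - 0.5392|100⟩ - 0.3235i|101⟩ + 0.3235i|110⟩ + 0.2157i|111⟩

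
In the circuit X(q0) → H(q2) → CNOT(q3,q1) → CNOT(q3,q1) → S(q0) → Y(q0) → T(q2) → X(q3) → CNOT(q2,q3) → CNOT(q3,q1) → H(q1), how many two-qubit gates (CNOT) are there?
4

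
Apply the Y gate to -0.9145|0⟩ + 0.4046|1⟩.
-0.4046i|0⟩ - 0.9145i|1⟩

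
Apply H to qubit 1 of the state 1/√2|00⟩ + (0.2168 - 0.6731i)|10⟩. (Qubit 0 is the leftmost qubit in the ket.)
1/2|00⟩ + 1/2|01⟩ + (0.1533 - 0.476i)|10⟩ + (0.1533 - 0.476i)|11⟩

H on qubit 1 mixes each pair of kets that differ only in qubit 1: amplitudes (a, b) of (|…0…⟩, |…1…⟩) become ((a + b)/√2, (a − b)/√2). Kets absent from the input have amplitude 0.
(|00⟩, |01⟩): (a, b) = (1/√2, 0) → (1/2, 1/2)
(|10⟩, |11⟩): (a, b) = ((0.2168 - 0.6731i), 0) → ((0.1533 - 0.476i), (0.1533 - 0.476i))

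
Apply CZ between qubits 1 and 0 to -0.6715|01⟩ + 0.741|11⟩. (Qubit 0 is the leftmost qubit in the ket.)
-0.6715|01⟩ - 0.741|11⟩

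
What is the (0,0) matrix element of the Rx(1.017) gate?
0.8735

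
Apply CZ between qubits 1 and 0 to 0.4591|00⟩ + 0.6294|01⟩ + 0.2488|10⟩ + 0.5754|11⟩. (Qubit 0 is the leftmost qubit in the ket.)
0.4591|00⟩ + 0.6294|01⟩ + 0.2488|10⟩ - 0.5754|11⟩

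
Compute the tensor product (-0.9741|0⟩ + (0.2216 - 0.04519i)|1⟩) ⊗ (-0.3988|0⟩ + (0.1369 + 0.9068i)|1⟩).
0.3885|00⟩ + (-0.1334 - 0.8833i)|01⟩ + (-0.08837 + 0.01802i)|10⟩ + (0.07132 + 0.1948i)|11⟩

amp(|b₁b₂…⟩) = product of the factor amplitudes for bits b₁, b₂, …; only kets whose every factor amplitude is nonzero survive.
|00⟩: (-0.9741)(-0.3988) = 0.3885
|01⟩: (-0.9741)(0.1369 + 0.9068i) = (-0.1334 - 0.8833i)
|10⟩: (0.2216 - 0.04519i)(-0.3988) = (-0.08837 + 0.01802i)
|11⟩: (0.2216 - 0.04519i)(0.1369 + 0.9068i) = (0.07132 + 0.1948i)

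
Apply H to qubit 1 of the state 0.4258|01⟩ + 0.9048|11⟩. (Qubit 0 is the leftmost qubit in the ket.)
0.3011|00⟩ - 0.3011|01⟩ + 0.6398|10⟩ - 0.6398|11⟩

H on qubit 1 mixes each pair of kets that differ only in qubit 1: amplitudes (a, b) of (|…0…⟩, |…1…⟩) become ((a + b)/√2, (a − b)/√2). Kets absent from the input have amplitude 0.
(|00⟩, |01⟩): (a, b) = (0, 0.4258) → (0.3011, -0.3011)
(|10⟩, |11⟩): (a, b) = (0, 0.9048) → (0.6398, -0.6398)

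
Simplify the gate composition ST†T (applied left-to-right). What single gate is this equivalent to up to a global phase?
S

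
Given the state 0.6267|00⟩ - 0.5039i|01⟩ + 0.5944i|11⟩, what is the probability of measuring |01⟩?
0.2539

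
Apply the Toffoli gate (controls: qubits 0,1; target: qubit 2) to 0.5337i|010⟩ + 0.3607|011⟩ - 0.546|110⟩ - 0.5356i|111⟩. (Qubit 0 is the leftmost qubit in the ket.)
0.5337i|010⟩ + 0.3607|011⟩ - 0.5356i|110⟩ - 0.546|111⟩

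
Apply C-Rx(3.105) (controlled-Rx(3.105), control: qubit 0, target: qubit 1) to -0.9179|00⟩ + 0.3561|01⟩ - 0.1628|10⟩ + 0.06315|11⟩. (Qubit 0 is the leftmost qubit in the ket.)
-0.9179|00⟩ + 0.3561|01⟩ + (-0.002978 - 0.06314i)|10⟩ + (0.001155 + 0.1628i)|11⟩

C-Rx(3.105) leaves the control-|0⟩ kets |00⟩, |01⟩ unchanged and applies Rx(3.105) to qubit 1 on the control-|1⟩ pair (|10⟩, |11⟩).
Rx(3.105) = [[cos(θ/2), −i·sin(θ/2)], [−i·sin(θ/2), cos(θ/2)]]; θ = 3.105, cos(θ/2) ≈ 0.0182953, sin(θ/2) ≈ 0.999833.
With a = amp(|10⟩) = -0.1628 and b = amp(|11⟩) = 0.06315:
new amp(|10⟩) = (0.0182953)·a + (-0.999833i)·b = (-0.002978 - 0.06314i)
new amp(|11⟩) = (-0.999833i)·a + (0.0182953)·b = (0.001155 + 0.1628i)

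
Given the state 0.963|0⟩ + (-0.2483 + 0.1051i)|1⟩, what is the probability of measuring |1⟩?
0.0727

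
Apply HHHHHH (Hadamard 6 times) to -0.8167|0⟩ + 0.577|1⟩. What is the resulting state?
-0.8167|0⟩ + 0.577|1⟩

H² = I, so an even number of Hadamards cancels: H^6 = I and the state is unchanged.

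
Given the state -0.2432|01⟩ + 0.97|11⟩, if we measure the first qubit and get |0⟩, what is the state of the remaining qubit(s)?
-|1⟩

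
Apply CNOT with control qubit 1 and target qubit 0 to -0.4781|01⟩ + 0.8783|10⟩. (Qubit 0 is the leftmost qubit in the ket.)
0.8783|10⟩ - 0.4781|11⟩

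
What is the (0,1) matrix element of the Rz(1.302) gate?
0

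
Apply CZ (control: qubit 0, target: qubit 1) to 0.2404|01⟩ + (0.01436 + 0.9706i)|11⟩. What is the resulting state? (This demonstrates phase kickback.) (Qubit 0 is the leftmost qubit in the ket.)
0.2404|01⟩ + (-0.01436 - 0.9706i)|11⟩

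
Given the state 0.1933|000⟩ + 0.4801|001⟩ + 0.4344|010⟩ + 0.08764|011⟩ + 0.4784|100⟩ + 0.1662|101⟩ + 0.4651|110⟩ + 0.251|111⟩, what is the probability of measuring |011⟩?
0.007681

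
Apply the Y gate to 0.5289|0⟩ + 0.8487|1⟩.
-0.8487i|0⟩ + 0.5289i|1⟩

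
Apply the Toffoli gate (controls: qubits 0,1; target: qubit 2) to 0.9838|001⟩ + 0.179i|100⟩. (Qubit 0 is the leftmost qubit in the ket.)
0.9838|001⟩ + 0.179i|100⟩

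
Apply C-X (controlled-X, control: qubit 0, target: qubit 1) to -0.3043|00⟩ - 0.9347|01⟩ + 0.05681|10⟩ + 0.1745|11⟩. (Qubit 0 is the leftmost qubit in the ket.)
-0.3043|00⟩ - 0.9347|01⟩ + 0.1745|10⟩ + 0.05681|11⟩

C-X leaves the control-|0⟩ kets |00⟩, |01⟩ unchanged and applies X to qubit 1 on the control-|1⟩ pair (|10⟩, |11⟩).
X = [[0, 1], [1, 0]].
With a = amp(|10⟩) = 0.05681 and b = amp(|11⟩) = 0.1745:
new amp(|10⟩) = (1)·b = 0.1745
new amp(|11⟩) = (1)·a = 0.05681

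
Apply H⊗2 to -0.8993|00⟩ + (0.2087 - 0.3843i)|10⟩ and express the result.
(-0.3453 - 0.1922i)|00⟩ + (-0.3453 - 0.1922i)|01⟩ + (-0.554 + 0.1922i)|10⟩ + (-0.554 + 0.1922i)|11⟩

H⊗2 gives amp(|y⟩) = (1/2) Σ_x (−1)^(x·y) amp(|x⟩), where x·y is the number of positions in which both x and y have a 1.
|00⟩: (-0.8993 + (0.2087 - 0.3843i))/2 = (-0.3453 - 0.1922i)
|01⟩: (-0.8993 + (0.2087 - 0.3843i))/2 = (-0.3453 - 0.1922i)
|10⟩: (-0.8993 - (0.2087 - 0.3843i))/2 = (-0.554 + 0.1922i)
|11⟩: (-0.8993 - (0.2087 - 0.3843i))/2 = (-0.554 + 0.1922i)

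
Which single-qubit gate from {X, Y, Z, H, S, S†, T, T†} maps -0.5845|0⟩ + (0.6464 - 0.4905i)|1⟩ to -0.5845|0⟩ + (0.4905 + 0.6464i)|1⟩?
S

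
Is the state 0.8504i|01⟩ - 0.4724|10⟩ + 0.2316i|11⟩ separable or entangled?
Entangled

Writing the state as a|00⟩ + b|01⟩ + c|10⟩ + d|11⟩, it is a product state iff ad − bc = 0.
Here (a, b, c, d) = (0, 0.8504i, -0.4724, 0.2316i): ad − bc = (0)(0.2316i) − (0.8504i)(-0.4724) = 0.4017i ≠ 0, so the state is entangled.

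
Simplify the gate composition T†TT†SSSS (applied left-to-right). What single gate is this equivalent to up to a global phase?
T†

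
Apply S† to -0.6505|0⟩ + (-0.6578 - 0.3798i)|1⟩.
-0.6505|0⟩ + (-0.3798 + 0.6578i)|1⟩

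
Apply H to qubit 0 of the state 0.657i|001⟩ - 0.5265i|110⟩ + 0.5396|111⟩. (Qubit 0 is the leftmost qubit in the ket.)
0.4646i|001⟩ - 0.3723i|010⟩ + 0.3816|011⟩ + 0.4646i|101⟩ + 0.3723i|110⟩ - 0.3816|111⟩

H on qubit 0 mixes each pair of kets that differ only in qubit 0: amplitudes (a, b) of (|…0…⟩, |…1…⟩) become ((a + b)/√2, (a − b)/√2). Kets absent from the input have amplitude 0.
(|001⟩, |101⟩): (a, b) = (0.657i, 0) → (0.4646i, 0.4646i)
(|010⟩, |110⟩): (a, b) = (0, -0.5265i) → (-0.3723i, 0.3723i)
(|011⟩, |111⟩): (a, b) = (0, 0.5396) → (0.3816, -0.3816)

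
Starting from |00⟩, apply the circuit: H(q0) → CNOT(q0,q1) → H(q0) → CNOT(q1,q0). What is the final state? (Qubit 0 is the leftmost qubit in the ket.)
1/2|00⟩ - 1/2|01⟩ + 1/2|10⟩ + 1/2|11⟩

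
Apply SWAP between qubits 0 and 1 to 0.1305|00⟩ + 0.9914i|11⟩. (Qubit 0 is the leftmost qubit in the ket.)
0.1305|00⟩ + 0.9914i|11⟩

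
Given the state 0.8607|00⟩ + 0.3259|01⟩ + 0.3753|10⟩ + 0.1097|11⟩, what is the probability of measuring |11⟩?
0.01203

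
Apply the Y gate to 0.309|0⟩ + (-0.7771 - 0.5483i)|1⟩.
(-0.5483 + 0.7771i)|0⟩ + 0.309i|1⟩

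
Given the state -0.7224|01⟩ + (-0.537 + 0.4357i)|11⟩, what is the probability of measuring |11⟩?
0.4782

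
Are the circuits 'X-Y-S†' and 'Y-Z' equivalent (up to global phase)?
No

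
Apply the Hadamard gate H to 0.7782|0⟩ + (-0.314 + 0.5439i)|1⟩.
(0.3282 + 0.3846i)|0⟩ + (0.7723 - 0.3846i)|1⟩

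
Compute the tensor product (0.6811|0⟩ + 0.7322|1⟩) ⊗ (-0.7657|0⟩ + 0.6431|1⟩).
-0.5215|00⟩ + 0.438|01⟩ - 0.5606|10⟩ + 0.4709|11⟩

amp(|b₁b₂…⟩) = product of the factor amplitudes for bits b₁, b₂, …; only kets whose every factor amplitude is nonzero survive.
|00⟩: (0.6811)(-0.7657) = -0.5215
|01⟩: (0.6811)(0.6431) = 0.438
|10⟩: (0.7322)(-0.7657) = -0.5606
|11⟩: (0.7322)(0.6431) = 0.4709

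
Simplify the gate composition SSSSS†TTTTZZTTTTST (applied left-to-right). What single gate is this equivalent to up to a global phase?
T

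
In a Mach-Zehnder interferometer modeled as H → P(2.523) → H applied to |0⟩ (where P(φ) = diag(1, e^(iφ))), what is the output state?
(0.09265 + 0.2899i)|0⟩ + (0.9073 - 0.2899i)|1⟩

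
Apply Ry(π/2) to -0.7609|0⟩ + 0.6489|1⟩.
-0.9969|0⟩ - 0.0792|1⟩

Ry(π/2) = [[cos(θ/2), −sin(θ/2)], [sin(θ/2), cos(θ/2)]]; θ = π/2, cos(θ/2) ≈ 0.707107, sin(θ/2) ≈ 0.707107.
With a = amp(|0⟩) = -0.7609 and b = amp(|1⟩) = 0.6489:
new amp(|0⟩) = (0.707107)·a + (-0.707107)·b = -0.9969
new amp(|1⟩) = (0.707107)·a + (0.707107)·b = -0.0792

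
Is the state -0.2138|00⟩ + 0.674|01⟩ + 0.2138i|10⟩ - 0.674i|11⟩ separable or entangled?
Separable

Writing the state as a|00⟩ + b|01⟩ + c|10⟩ + d|11⟩, it is a product state iff ad − bc = 0.
Here (a, b, c, d) = (-0.2138, 0.674, 0.2138i, -0.674i): ad − bc = (-0.2138)(-0.674i) − (0.674)(0.2138i) = 0, so the state is separable.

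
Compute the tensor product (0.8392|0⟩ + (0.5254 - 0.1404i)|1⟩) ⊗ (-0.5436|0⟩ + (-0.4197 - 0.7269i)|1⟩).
-0.4562|00⟩ + (-0.3522 - 0.61i)|01⟩ + (-0.2856 + 0.07632i)|10⟩ + (-0.3226 - 0.323i)|11⟩

amp(|b₁b₂…⟩) = product of the factor amplitudes for bits b₁, b₂, …; only kets whose every factor amplitude is nonzero survive.
|00⟩: (0.8392)(-0.5436) = -0.4562
|01⟩: (0.8392)(-0.4197 - 0.7269i) = (-0.3522 - 0.61i)
|10⟩: (0.5254 - 0.1404i)(-0.5436) = (-0.2856 + 0.07632i)
|11⟩: (0.5254 - 0.1404i)(-0.4197 - 0.7269i) = (-0.3226 - 0.323i)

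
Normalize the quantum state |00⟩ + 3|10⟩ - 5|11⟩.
0.169|00⟩ + 0.5071|10⟩ - 0.8452|11⟩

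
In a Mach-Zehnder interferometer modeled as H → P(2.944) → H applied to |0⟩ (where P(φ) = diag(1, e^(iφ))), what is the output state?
(0.009729 + 0.09815i)|0⟩ + (0.9903 - 0.09815i)|1⟩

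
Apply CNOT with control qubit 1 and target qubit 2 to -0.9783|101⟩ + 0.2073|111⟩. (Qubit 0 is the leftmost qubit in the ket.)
-0.9783|101⟩ + 0.2073|110⟩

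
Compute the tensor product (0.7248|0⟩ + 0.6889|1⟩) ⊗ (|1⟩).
0.7248|01⟩ + 0.6889|11⟩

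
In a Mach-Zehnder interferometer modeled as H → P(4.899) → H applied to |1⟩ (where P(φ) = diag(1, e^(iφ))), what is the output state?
(0.4072 + 0.4913i)|0⟩ + (0.5928 - 0.4913i)|1⟩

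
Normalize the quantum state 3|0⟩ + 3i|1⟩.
1/√2|0⟩ + (1/√2)i|1⟩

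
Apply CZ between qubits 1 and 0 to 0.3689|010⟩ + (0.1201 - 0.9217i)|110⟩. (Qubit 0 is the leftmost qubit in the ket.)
0.3689|010⟩ + (-0.1201 + 0.9217i)|110⟩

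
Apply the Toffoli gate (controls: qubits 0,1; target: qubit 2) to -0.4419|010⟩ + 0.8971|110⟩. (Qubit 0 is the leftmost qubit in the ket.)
-0.4419|010⟩ + 0.8971|111⟩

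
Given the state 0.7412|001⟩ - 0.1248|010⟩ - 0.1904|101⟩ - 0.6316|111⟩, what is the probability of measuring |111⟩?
0.3989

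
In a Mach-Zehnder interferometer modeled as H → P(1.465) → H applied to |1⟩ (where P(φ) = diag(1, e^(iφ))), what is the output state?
(0.4472 - 0.4972i)|0⟩ + (0.5528 + 0.4972i)|1⟩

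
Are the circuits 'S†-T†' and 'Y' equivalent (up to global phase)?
No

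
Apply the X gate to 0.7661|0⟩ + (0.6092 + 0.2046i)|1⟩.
(0.6092 + 0.2046i)|0⟩ + 0.7661|1⟩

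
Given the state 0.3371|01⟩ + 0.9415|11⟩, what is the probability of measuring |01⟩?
0.1136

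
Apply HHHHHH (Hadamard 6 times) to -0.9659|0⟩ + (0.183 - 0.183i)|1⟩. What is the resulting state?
-0.9659|0⟩ + (0.183 - 0.183i)|1⟩

H² = I, so an even number of Hadamards cancels: H^6 = I and the state is unchanged.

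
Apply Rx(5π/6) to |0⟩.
0.2588|0⟩ - 0.9659i|1⟩

Rx(5π/6) = [[cos(θ/2), −i·sin(θ/2)], [−i·sin(θ/2), cos(θ/2)]]; θ = 5π/6, cos(θ/2) ≈ 0.258819, sin(θ/2) ≈ 0.965926.
With a = amp(|0⟩) = 1 and b = amp(|1⟩) = 0:
new amp(|0⟩) = (0.258819)·a + (-0.965926i)·b = 0.2588
new amp(|1⟩) = (-0.965926i)·a + (0.258819)·b = -0.9659i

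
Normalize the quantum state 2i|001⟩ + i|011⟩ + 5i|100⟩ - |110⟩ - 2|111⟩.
0.3381i|001⟩ + 0.169i|011⟩ + 0.8452i|100⟩ - 0.169|110⟩ - 0.3381|111⟩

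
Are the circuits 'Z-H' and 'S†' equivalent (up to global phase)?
No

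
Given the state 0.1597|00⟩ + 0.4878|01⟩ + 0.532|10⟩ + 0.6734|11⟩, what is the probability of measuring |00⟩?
0.0255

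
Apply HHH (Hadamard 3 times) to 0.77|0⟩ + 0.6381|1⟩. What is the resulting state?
0.9957|0⟩ + 0.09327|1⟩

H² = I, so H^3 = H: a single Hadamard. With (a, b) = (0.77, 0.6381), H gives ((a + b)/√2, (a − b)/√2) = (0.9957, 0.09327).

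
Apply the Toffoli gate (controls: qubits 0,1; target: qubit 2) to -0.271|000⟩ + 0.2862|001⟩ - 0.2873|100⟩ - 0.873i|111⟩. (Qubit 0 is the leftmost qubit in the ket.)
-0.271|000⟩ + 0.2862|001⟩ - 0.2873|100⟩ - 0.873i|110⟩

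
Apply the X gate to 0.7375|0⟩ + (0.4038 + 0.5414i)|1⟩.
(0.4038 + 0.5414i)|0⟩ + 0.7375|1⟩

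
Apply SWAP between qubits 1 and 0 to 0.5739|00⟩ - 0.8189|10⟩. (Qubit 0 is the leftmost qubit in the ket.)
0.5739|00⟩ - 0.8189|01⟩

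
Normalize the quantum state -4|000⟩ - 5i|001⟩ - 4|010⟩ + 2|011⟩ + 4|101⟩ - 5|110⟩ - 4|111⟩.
-0.3682|000⟩ - 0.4603i|001⟩ - 0.3682|010⟩ + 0.1841|011⟩ + 0.3682|101⟩ - 0.4603|110⟩ - 0.3682|111⟩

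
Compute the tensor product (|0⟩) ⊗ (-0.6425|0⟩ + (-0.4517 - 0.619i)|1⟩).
-0.6425|00⟩ + (-0.4517 - 0.619i)|01⟩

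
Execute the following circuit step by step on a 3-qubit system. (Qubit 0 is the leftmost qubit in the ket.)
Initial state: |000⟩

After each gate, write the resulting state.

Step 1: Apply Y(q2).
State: i|001⟩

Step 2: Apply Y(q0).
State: -|101⟩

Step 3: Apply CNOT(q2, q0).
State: -|001⟩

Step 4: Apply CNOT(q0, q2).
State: -|001⟩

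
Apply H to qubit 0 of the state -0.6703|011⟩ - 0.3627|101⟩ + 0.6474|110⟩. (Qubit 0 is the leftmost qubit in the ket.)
-0.2565|001⟩ + 0.4578|010⟩ - 0.474|011⟩ + 0.2565|101⟩ - 0.4578|110⟩ - 0.474|111⟩

H on qubit 0 mixes each pair of kets that differ only in qubit 0: amplitudes (a, b) of (|…0…⟩, |…1…⟩) become ((a + b)/√2, (a − b)/√2). Kets absent from the input have amplitude 0.
(|001⟩, |101⟩): (a, b) = (0, -0.3627) → (-0.2565, 0.2565)
(|010⟩, |110⟩): (a, b) = (0, 0.6474) → (0.4578, -0.4578)
(|011⟩, |111⟩): (a, b) = (-0.6703, 0) → (-0.474, -0.474)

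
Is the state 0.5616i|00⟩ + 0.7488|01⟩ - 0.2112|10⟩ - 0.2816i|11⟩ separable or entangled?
Entangled

Writing the state as a|00⟩ + b|01⟩ + c|10⟩ + d|11⟩, it is a product state iff ad − bc = 0.
Here (a, b, c, d) = (0.5616i, 0.7488, -0.2112, -0.2816i): ad − bc = (0.5616i)(-0.2816i) − (0.7488)(-0.2112) = 0.3163 ≠ 0, so the state is entangled.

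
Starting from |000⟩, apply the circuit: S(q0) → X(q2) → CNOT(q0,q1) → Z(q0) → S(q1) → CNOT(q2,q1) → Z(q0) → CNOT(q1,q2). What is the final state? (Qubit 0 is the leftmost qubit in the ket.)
|010⟩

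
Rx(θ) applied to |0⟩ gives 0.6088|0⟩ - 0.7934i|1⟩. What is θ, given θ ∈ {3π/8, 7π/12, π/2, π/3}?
7π/12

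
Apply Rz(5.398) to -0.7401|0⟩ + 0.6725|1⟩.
(0.6688 + 0.317i)|0⟩ + (-0.6077 + 0.288i)|1⟩

Rz(5.398) = [[e^(−iθ/2), 0], [0, e^(iθ/2)]] with e^(±iθ/2) = cos(θ/2) ± i·sin(θ/2); θ = 5.398, cos(θ/2) ≈ -0.903644, sin(θ/2) ≈ 0.428284.
With a = amp(|0⟩) = -0.7401 and b = amp(|1⟩) = 0.6725:
new amp(|0⟩) = (-0.903644 - 0.428284i)·a = (0.6688 + 0.317i)
new amp(|1⟩) = (-0.903644 + 0.428284i)·b = (-0.6077 + 0.288i)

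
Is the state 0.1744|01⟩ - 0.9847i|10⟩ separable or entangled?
Entangled

Writing the state as a|00⟩ + b|01⟩ + c|10⟩ + d|11⟩, it is a product state iff ad − bc = 0.
Here (a, b, c, d) = (0, 0.1744, -0.9847i, 0): ad − bc = (0)(0) − (0.1744)(-0.9847i) = 0.1717i ≠ 0, so the state is entangled.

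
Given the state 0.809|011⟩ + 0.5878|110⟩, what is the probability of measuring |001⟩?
0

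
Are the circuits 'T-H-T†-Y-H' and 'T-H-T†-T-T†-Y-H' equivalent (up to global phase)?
Yes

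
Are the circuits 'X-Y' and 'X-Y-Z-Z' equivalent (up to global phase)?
Yes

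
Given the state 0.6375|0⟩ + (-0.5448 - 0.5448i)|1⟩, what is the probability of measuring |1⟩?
0.5936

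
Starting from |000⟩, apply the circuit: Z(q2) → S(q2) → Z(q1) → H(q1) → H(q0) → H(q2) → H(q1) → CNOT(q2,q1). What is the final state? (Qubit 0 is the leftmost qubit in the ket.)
1/2|000⟩ + 1/2|011⟩ + 1/2|100⟩ + 1/2|111⟩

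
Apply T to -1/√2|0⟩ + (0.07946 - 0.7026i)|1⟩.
-1/√2|0⟩ + (0.553 - 0.4406i)|1⟩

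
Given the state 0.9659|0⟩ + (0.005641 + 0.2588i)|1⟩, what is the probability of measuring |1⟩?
0.06701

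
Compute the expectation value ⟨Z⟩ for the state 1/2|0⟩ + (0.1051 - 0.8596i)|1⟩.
-0.5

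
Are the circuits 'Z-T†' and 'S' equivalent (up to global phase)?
No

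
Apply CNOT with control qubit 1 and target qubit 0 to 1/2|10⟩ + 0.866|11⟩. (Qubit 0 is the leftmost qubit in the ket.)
0.866|01⟩ + 1/2|10⟩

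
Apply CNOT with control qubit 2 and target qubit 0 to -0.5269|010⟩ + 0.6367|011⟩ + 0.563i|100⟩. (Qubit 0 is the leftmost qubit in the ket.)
-0.5269|010⟩ + 0.563i|100⟩ + 0.6367|111⟩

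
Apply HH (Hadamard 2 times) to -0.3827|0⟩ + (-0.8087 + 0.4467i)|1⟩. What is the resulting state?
-0.3827|0⟩ + (-0.8087 + 0.4467i)|1⟩

H² = I, so an even number of Hadamards cancels: H^2 = I and the state is unchanged.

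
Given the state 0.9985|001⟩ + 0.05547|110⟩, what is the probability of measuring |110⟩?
0.003077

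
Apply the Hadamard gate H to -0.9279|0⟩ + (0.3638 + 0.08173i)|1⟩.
(-0.3989 + 0.05779i)|0⟩ + (-0.9134 - 0.05779i)|1⟩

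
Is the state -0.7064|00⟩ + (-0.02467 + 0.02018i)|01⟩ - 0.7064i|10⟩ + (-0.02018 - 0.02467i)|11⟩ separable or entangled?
Separable

Writing the state as a|00⟩ + b|01⟩ + c|10⟩ + d|11⟩, it is a product state iff ad − bc = 0.
Here (a, b, c, d) = (-0.7064, (-0.02467 + 0.02018i), -0.7064i, (-0.02018 - 0.02467i)): ad − bc = (-0.7064)(-0.02018 - 0.02467i) − (-0.02467 + 0.02018i)(-0.7064i) = 0, so the state is separable.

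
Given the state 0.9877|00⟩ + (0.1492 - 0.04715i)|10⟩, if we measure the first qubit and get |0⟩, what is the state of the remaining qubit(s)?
|0⟩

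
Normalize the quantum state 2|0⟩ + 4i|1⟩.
1/√5|0⟩ + 0.8944i|1⟩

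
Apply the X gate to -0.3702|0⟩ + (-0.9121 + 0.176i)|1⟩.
(-0.9121 + 0.176i)|0⟩ - 0.3702|1⟩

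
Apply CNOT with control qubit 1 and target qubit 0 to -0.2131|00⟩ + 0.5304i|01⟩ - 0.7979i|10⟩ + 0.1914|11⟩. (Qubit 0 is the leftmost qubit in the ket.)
-0.2131|00⟩ + 0.1914|01⟩ - 0.7979i|10⟩ + 0.5304i|11⟩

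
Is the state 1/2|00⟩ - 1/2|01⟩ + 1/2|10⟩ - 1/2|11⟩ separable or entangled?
Separable

Writing the state as a|00⟩ + b|01⟩ + c|10⟩ + d|11⟩, it is a product state iff ad − bc = 0.
Here (a, b, c, d) = (1/2, -1/2, 1/2, -1/2): ad − bc = (1/2)(-1/2) − (-1/2)(1/2) = 0, so the state is separable.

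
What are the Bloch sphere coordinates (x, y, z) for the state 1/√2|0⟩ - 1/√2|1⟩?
(-1, 0, 0)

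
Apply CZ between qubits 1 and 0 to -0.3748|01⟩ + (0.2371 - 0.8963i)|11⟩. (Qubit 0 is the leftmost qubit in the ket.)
-0.3748|01⟩ + (-0.2371 + 0.8963i)|11⟩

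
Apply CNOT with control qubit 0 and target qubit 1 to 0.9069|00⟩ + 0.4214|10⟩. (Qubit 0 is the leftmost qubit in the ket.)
0.9069|00⟩ + 0.4214|11⟩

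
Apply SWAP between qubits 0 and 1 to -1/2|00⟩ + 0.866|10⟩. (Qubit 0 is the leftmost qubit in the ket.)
-1/2|00⟩ + 0.866|01⟩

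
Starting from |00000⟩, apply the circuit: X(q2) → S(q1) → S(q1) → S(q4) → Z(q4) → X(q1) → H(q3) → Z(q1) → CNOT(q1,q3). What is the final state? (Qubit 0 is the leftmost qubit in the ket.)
-1/√2|01100⟩ - 1/√2|01110⟩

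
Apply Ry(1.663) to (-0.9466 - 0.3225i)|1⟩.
(0.6995 + 0.2383i)|0⟩ + (-0.6378 - 0.2173i)|1⟩

Ry(1.663) = [[cos(θ/2), −sin(θ/2)], [sin(θ/2), cos(θ/2)]]; θ = 1.663, cos(θ/2) ≈ 0.673768, sin(θ/2) ≈ 0.738943.
With a = amp(|0⟩) = 0 and b = amp(|1⟩) = (-0.9466 - 0.3225i):
new amp(|0⟩) = (0.673768)·a + (-0.738943)·b = (0.6995 + 0.2383i)
new amp(|1⟩) = (0.738943)·a + (0.673768)·b = (-0.6378 - 0.2173i)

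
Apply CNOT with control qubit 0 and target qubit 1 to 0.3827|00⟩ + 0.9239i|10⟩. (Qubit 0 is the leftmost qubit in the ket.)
0.3827|00⟩ + 0.9239i|11⟩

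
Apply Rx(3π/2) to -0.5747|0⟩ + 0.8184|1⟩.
(0.4064 - 0.5787i)|0⟩ + (-0.5787 + 0.4064i)|1⟩

Rx(3π/2) = [[cos(θ/2), −i·sin(θ/2)], [−i·sin(θ/2), cos(θ/2)]]; θ = 3π/2, cos(θ/2) ≈ -0.707107, sin(θ/2) ≈ 0.707107.
With a = amp(|0⟩) = -0.5747 and b = amp(|1⟩) = 0.8184:
new amp(|0⟩) = (-0.707107)·a + (-0.707107i)·b = (0.4064 - 0.5787i)
new amp(|1⟩) = (-0.707107i)·a + (-0.707107)·b = (-0.5787 + 0.4064i)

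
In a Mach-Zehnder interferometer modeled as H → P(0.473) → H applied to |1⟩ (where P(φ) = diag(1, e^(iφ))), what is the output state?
(0.0549 - 0.2278i)|0⟩ + (0.9451 + 0.2278i)|1⟩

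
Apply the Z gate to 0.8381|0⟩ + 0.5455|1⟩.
0.8381|0⟩ - 0.5455|1⟩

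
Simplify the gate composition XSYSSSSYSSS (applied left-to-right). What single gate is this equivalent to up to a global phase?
X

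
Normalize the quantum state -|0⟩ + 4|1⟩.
-0.2425|0⟩ + 0.9701|1⟩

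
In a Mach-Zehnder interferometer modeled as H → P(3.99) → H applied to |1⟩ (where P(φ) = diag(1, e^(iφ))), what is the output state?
(0.8306 + 0.3751i)|0⟩ + (0.1694 - 0.3751i)|1⟩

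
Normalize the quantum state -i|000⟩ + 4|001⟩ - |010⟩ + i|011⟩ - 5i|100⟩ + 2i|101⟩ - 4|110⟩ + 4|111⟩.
-0.1118i|000⟩ + 1/√5|001⟩ - 0.1118|010⟩ + 0.1118i|011⟩ - 0.559i|100⟩ + 0.2236i|101⟩ - 1/√5|110⟩ + 1/√5|111⟩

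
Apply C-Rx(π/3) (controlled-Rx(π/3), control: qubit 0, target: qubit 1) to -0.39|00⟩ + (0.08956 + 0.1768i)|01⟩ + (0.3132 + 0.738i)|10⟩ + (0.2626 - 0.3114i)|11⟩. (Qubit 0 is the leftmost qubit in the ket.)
-0.39|00⟩ + (0.08956 + 0.1768i)|01⟩ + (0.1155 + 0.5078i)|10⟩ + (0.5964 - 0.4263i)|11⟩

C-Rx(π/3) leaves the control-|0⟩ kets |00⟩, |01⟩ unchanged and applies Rx(π/3) to qubit 1 on the control-|1⟩ pair (|10⟩, |11⟩).
Rx(π/3) = [[cos(θ/2), −i·sin(θ/2)], [−i·sin(θ/2), cos(θ/2)]]; θ = π/3, cos(θ/2) ≈ 0.866025, sin(θ/2) ≈ 0.5.
With a = amp(|10⟩) = (0.3132 + 0.738i) and b = amp(|11⟩) = (0.2626 - 0.3114i):
new amp(|10⟩) = (0.866025)·a + (-0.5i)·b = (0.1155 + 0.5078i)
new amp(|11⟩) = (-0.5i)·a + (0.866025)·b = (0.5964 - 0.4263i)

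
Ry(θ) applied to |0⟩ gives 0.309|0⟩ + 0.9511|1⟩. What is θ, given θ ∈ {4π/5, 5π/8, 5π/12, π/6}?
4π/5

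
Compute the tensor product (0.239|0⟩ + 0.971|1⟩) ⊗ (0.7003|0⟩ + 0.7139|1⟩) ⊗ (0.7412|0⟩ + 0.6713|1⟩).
0.1241|000⟩ + 0.1124|001⟩ + 0.1265|010⟩ + 0.1145|011⟩ + 0.504|100⟩ + 0.4565|101⟩ + 0.5138|110⟩ + 0.4653|111⟩

amp(|b₁b₂…⟩) = product of the factor amplitudes for bits b₁, b₂, …; only kets whose every factor amplitude is nonzero survive.
|000⟩: (0.239)(0.7003)(0.7412) = 0.1241
|001⟩: (0.239)(0.7003)(0.6713) = 0.1124
|010⟩: (0.239)(0.7139)(0.7412) = 0.1265
|011⟩: (0.239)(0.7139)(0.6713) = 0.1145
|100⟩: (0.971)(0.7003)(0.7412) = 0.504
|101⟩: (0.971)(0.7003)(0.6713) = 0.4565
|110⟩: (0.971)(0.7139)(0.7412) = 0.5138
|111⟩: (0.971)(0.7139)(0.6713) = 0.4653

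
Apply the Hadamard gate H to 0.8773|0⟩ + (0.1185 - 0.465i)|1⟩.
(0.7041 - 0.3288i)|0⟩ + (0.5366 + 0.3288i)|1⟩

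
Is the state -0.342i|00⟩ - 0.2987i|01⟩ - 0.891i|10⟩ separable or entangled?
Entangled

Writing the state as a|00⟩ + b|01⟩ + c|10⟩ + d|11⟩, it is a product state iff ad − bc = 0.
Here (a, b, c, d) = (-0.342i, -0.2987i, -0.891i, 0): ad − bc = (-0.342i)(0) − (-0.2987i)(-0.891i) = 0.2661 ≠ 0, so the state is entangled.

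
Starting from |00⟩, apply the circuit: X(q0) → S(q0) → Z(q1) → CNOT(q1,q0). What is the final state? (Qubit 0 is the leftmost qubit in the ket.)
i|10⟩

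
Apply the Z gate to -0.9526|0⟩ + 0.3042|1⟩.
-0.9526|0⟩ - 0.3042|1⟩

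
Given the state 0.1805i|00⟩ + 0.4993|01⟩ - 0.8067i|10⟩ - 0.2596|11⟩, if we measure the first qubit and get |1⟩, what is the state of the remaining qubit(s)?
-0.9519i|0⟩ - 0.3063|1⟩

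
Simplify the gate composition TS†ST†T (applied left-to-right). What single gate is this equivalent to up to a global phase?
T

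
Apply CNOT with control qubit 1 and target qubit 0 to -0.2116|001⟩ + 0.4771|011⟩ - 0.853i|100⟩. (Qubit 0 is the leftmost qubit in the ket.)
-0.2116|001⟩ - 0.853i|100⟩ + 0.4771|111⟩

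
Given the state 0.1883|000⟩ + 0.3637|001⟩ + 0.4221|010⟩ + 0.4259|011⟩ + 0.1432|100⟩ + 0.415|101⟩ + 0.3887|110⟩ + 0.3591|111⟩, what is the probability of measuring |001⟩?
0.1323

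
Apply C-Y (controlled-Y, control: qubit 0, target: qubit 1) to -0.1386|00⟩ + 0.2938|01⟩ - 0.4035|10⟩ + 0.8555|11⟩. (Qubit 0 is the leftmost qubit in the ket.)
-0.1386|00⟩ + 0.2938|01⟩ - 0.8555i|10⟩ - 0.4035i|11⟩

C-Y leaves the control-|0⟩ kets |00⟩, |01⟩ unchanged and applies Y to qubit 1 on the control-|1⟩ pair (|10⟩, |11⟩).
Y = [[0, -i], [i, 0]].
With a = amp(|10⟩) = -0.4035 and b = amp(|11⟩) = 0.8555:
new amp(|10⟩) = (-i)·b = -0.8555i
new amp(|11⟩) = (i)·a = -0.4035i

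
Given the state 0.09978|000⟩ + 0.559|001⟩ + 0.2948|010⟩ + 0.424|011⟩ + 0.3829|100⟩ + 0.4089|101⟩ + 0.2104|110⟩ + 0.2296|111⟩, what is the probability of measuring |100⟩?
0.1466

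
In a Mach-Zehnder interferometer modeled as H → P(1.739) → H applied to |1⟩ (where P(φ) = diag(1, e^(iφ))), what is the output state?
(0.5837 - 0.4929i)|0⟩ + (0.4163 + 0.4929i)|1⟩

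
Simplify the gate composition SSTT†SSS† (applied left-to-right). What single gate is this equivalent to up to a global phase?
S†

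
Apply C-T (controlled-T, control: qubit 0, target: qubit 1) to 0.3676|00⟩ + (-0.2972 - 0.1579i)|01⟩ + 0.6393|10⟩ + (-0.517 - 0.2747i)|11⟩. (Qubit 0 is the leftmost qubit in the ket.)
0.3676|00⟩ + (-0.2972 - 0.1579i)|01⟩ + 0.6393|10⟩ + (-0.1713 - 0.5598i)|11⟩

C-T leaves the control-|0⟩ kets |00⟩, |01⟩ unchanged and applies T to qubit 1 on the control-|1⟩ pair (|10⟩, |11⟩).
T = [[1, 0], [0, (1/√2 + (1/√2)i)]].
With a = amp(|10⟩) = 0.6393 and b = amp(|11⟩) = (-0.517 - 0.2747i):
new amp(|10⟩) = (1)·a = 0.6393
new amp(|11⟩) = (1/√2 + (1/√2)i)·b = (-0.1713 - 0.5598i)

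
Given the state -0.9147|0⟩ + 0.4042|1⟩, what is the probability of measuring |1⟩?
0.1634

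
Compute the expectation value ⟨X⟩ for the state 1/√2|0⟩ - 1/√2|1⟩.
-1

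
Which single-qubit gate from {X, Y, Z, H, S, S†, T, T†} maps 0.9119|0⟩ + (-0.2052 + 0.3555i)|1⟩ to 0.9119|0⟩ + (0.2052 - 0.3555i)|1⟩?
Z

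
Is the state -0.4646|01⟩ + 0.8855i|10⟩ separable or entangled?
Entangled

Writing the state as a|00⟩ + b|01⟩ + c|10⟩ + d|11⟩, it is a product state iff ad − bc = 0.
Here (a, b, c, d) = (0, -0.4646, 0.8855i, 0): ad − bc = (0)(0) − (-0.4646)(0.8855i) = 0.4114i ≠ 0, so the state is entangled.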